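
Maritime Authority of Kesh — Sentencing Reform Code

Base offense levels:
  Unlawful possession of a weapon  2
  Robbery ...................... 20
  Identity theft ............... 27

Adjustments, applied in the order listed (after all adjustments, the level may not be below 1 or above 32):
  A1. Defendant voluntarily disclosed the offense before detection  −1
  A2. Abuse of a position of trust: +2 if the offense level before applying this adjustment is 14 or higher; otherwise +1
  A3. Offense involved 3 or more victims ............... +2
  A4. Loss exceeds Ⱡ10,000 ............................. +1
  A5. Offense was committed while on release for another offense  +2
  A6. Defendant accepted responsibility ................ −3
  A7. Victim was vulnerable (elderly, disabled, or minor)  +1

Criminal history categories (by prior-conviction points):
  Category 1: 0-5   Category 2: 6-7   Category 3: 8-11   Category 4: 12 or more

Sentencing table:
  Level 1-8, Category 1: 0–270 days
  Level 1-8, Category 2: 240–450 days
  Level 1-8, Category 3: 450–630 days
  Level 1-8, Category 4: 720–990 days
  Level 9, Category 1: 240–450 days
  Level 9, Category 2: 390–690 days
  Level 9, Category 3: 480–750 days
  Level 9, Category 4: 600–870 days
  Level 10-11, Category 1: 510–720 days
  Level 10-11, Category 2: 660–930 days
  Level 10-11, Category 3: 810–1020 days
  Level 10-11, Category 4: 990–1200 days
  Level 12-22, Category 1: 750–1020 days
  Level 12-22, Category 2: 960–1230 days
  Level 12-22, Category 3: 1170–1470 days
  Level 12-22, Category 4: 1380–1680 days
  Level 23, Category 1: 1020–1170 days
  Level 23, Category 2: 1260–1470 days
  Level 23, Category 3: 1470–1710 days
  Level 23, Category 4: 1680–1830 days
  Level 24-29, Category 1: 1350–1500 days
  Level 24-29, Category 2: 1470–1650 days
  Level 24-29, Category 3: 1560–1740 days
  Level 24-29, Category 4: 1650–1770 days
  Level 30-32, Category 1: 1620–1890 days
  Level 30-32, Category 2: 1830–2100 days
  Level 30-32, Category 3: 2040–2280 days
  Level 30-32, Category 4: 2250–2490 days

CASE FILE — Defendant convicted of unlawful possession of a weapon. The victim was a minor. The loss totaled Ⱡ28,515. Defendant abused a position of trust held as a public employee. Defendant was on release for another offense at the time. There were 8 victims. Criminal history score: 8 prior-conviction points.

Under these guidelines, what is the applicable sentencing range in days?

Base offense level for unlawful possession of a weapon: 2.
A1 does not apply.
A2 applies (level before this adjustment is 2 < 14, so +1): 2 + 1 = 3.
A3 applies: 3 + 2 = 5.
A4 applies: 5 + 1 = 6.
A5 applies: 6 + 2 = 8.
A7 applies: 8 + 1 = 9.
Final offense level: 9.
Criminal history: 8 prior points → Category 3 (8-11).
Level 9 falls in the 9 band.
Grid: Level 9 × Category 3 = 480-750 days.

480-750 days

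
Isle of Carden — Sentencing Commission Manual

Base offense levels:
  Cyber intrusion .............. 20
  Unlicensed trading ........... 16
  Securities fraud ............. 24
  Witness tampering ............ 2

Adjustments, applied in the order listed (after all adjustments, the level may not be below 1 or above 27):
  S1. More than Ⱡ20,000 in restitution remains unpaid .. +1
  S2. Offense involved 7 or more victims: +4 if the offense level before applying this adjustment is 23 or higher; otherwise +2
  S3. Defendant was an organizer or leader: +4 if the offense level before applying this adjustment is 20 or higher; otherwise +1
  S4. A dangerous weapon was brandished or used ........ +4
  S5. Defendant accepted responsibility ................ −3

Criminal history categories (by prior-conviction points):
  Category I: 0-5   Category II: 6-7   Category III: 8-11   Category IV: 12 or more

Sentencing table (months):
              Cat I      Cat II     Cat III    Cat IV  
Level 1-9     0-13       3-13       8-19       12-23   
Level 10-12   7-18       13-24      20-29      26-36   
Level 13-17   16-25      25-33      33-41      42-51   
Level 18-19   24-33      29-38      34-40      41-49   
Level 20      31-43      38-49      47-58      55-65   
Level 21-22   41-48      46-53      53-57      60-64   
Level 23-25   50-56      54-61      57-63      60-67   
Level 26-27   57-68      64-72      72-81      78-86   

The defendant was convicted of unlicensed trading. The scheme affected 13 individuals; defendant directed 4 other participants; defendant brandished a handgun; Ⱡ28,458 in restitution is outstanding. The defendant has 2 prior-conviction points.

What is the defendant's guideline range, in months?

Base offense level for unlicensed trading: 16.
S1 applies: 16 + 1 = 17.
S2 applies (level before this adjustment is 17 < 23, so +2): 17 + 2 = 19.
S3 applies (level before this adjustment is 19 < 20, so +1): 19 + 1 = 20.
S4 applies: 20 + 4 = 24.
Final offense level: 24.
Criminal history: 2 prior points → Category I (0-5).
Level 24 falls in the 23-25 band.
Grid: Level 23-25 × Category I = 50-56 months.

50-56 months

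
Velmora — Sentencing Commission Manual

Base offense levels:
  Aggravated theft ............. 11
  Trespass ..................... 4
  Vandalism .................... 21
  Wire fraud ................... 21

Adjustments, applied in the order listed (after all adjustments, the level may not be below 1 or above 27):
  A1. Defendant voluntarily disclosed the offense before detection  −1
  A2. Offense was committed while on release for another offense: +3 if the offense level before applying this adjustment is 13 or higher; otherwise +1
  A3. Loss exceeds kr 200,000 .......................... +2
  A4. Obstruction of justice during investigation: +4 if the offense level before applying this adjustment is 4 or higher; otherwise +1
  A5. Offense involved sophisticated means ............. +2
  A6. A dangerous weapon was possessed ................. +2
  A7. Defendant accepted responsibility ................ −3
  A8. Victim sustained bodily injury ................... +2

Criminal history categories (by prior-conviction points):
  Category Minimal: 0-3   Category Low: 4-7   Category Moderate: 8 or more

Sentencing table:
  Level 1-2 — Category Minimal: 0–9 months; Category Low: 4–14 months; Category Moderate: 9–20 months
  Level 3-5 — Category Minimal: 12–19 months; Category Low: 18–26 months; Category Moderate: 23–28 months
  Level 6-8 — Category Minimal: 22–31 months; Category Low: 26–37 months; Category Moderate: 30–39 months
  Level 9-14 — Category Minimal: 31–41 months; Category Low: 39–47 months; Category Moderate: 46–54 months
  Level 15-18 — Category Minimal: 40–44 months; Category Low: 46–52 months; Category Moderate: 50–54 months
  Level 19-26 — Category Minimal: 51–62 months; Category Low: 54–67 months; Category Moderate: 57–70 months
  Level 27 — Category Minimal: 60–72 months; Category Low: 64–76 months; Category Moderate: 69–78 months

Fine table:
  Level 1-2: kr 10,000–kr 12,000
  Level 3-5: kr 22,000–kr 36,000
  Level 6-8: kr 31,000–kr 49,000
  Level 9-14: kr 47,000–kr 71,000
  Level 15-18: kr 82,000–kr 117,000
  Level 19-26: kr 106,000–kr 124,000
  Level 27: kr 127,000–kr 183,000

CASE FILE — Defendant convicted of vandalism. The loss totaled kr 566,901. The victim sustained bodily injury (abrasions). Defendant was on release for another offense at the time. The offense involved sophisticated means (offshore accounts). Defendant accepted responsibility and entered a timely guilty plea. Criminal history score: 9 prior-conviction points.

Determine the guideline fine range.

kr 127,000–kr 183,000

Base offense level for vandalism: 21.
A2 applies (level before this adjustment is 21 ≥ 13, so +3): 21 + 3 = 24.
A3 applies: 24 + 2 = 26.
A4 does not apply.
A5 applies: 26 + 2 = 28.
A6 does not apply.
A7 applies: 28 − 3 = 25.
A8 applies: 25 + 2 = 27.
Final offense level: 27.
Level 27 falls in the 27 band.
Fine table: Level 27 → kr 127,000–kr 183,000.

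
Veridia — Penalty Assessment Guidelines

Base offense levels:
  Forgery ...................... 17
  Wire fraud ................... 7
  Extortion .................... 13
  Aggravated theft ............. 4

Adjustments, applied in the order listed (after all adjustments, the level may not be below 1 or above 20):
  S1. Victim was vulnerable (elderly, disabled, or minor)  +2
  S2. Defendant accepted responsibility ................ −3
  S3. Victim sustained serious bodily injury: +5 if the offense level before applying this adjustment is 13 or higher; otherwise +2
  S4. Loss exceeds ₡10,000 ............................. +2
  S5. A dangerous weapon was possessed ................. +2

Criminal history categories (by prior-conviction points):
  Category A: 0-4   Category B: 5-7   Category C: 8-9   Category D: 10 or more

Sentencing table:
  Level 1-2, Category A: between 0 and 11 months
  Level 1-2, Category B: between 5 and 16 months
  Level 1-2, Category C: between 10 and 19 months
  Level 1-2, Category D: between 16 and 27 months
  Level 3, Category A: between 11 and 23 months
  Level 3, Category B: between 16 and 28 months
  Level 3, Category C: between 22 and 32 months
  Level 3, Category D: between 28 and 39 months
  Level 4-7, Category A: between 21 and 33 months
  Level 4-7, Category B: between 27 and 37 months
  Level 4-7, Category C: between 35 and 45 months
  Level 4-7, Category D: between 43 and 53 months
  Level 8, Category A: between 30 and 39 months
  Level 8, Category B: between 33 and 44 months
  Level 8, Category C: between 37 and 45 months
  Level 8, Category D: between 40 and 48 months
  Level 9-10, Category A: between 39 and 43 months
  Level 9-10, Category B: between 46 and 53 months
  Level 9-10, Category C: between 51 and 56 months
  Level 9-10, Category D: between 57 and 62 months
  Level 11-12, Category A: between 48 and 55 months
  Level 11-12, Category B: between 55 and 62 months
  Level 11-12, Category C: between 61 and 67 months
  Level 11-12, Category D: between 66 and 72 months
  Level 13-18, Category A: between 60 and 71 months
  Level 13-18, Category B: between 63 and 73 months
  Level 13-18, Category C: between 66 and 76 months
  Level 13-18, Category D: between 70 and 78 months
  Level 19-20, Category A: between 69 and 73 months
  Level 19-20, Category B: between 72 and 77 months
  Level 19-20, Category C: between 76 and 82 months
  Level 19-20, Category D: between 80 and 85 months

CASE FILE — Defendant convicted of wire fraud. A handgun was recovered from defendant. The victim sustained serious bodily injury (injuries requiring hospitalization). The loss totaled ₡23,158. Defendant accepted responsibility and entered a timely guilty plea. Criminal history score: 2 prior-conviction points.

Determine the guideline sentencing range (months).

39-43 months

Base offense level for wire fraud: 7.
S1 does not apply.
S2 applies: 7 − 3 = 4.
S3 applies (level before this adjustment is 4 < 13, so +2): 4 + 2 = 6.
S4 applies: 6 + 2 = 8.
S5 applies: 8 + 2 = 10.
Final offense level: 10.
Criminal history: 2 prior points → Category A (0-4).
Level 10 falls in the 9-10 band.
Grid: Level 9-10 × Category A = 39-43 months.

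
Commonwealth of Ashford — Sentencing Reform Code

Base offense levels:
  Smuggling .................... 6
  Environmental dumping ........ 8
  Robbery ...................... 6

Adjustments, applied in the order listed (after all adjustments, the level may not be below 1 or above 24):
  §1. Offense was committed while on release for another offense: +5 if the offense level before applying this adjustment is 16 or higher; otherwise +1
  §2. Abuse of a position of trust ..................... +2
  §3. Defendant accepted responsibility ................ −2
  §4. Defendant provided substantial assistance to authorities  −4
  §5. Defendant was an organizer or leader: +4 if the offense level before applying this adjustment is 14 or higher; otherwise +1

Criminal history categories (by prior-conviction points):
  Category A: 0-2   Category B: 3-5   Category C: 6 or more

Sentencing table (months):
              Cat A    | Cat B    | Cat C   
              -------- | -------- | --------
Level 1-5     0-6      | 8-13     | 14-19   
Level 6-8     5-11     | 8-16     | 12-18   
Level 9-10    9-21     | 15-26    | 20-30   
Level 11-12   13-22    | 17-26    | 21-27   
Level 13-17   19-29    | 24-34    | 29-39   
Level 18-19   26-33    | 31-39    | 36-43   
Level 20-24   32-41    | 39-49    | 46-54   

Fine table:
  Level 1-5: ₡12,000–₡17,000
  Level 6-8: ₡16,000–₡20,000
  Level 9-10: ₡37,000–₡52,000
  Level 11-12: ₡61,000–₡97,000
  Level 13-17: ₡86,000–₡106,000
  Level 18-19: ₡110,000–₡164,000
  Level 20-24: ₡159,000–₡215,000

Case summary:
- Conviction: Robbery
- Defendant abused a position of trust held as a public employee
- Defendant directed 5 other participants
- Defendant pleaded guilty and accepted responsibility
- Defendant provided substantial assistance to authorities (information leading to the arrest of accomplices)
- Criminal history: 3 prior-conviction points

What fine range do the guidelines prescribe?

₡12,000–₡17,000

Base offense level for robbery: 6.
§2 applies: 6 + 2 = 8.
§3 applies: 8 − 2 = 6.
§4 applies: 6 − 4 = 2.
§5 applies (level before this adjustment is 2 < 14, so +1): 2 + 1 = 3.
Final offense level: 3.
Level 3 falls in the 1-5 band.
Fine table: Level 1-5 → ₡12,000–₡17,000.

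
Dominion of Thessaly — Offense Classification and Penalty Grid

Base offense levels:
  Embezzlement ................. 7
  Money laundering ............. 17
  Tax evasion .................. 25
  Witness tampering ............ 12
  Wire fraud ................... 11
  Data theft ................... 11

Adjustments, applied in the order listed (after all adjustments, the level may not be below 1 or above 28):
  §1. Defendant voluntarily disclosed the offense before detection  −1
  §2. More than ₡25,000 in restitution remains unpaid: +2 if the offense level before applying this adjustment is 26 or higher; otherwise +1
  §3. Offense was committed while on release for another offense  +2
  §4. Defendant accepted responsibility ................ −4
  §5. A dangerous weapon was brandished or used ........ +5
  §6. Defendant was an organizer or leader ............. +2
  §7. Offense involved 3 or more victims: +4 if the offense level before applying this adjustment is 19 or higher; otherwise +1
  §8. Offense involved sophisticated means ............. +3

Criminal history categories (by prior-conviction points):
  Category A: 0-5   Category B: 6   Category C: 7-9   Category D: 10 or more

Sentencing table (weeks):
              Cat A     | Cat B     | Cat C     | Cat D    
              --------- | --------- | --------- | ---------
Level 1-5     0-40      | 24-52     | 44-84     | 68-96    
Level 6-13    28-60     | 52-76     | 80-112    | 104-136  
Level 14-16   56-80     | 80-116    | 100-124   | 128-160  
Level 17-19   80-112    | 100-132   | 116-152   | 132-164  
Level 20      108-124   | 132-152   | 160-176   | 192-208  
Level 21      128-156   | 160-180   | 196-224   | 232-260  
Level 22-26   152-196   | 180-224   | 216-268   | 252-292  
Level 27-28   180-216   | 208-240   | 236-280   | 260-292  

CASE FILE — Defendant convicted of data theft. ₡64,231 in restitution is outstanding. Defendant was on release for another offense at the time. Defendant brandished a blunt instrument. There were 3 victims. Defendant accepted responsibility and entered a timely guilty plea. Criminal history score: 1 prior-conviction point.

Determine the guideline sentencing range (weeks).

56-80 weeks

Base offense level for data theft: 11.
§2 applies (level before this adjustment is 11 < 26, so +1): 11 + 1 = 12.
§3 applies: 12 + 2 = 14.
§4 applies: 14 − 4 = 10.
§5 applies: 10 + 5 = 15.
§6 does not apply.
§7 applies (level before this adjustment is 15 < 19, so +1): 15 + 1 = 16.
Final offense level: 16.
Criminal history: 1 prior point → Category A (0-5).
Level 16 falls in the 14-16 band.
Grid: Level 14-16 × Category A = 56-80 weeks.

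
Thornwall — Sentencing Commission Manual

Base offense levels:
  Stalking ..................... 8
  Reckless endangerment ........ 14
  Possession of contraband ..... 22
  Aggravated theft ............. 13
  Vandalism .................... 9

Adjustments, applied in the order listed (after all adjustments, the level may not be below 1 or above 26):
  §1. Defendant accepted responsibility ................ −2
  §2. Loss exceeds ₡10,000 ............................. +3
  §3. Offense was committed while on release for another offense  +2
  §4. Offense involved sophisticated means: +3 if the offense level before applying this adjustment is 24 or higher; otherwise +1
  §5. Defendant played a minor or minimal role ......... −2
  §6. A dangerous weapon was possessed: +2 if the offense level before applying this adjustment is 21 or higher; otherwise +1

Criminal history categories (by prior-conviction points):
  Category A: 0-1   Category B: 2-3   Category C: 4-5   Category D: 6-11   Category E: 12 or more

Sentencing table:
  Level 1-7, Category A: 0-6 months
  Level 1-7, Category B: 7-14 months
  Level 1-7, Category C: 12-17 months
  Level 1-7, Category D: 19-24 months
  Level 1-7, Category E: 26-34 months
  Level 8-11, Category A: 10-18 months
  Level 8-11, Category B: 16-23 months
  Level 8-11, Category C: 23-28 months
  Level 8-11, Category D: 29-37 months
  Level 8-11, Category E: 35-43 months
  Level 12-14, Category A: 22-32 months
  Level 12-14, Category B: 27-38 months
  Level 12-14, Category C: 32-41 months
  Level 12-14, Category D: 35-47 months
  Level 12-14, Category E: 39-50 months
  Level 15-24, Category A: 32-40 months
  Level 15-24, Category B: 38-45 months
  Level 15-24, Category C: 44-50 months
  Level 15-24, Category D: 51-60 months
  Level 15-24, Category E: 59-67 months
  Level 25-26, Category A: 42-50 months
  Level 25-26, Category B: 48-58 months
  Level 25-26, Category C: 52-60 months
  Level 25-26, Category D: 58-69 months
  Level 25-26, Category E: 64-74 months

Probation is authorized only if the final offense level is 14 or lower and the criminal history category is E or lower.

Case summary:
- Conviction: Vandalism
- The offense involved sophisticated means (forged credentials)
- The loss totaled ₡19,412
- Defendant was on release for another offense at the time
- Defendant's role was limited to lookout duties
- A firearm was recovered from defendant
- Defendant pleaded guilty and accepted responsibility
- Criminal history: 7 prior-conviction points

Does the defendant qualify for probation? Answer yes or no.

Base offense level for vandalism: 9.
§1 applies: 9 − 2 = 7.
§2 applies: 7 + 3 = 10.
§3 applies: 10 + 2 = 12.
§4 applies (level before this adjustment is 12 < 24, so +1): 12 + 1 = 13.
§5 applies: 13 − 2 = 11.
§6 applies (level before this adjustment is 11 < 21, so +1): 11 + 1 = 12.
Final offense level: 12.
Criminal history: 7 prior points → Category D (6-11).
Level 12 falls in the 12-14 band.
Grid: Level 12-14 × Category D = 35-47 months.
Probation check: level 12 ≤ 14 and category D ≤ E → eligible.

Yes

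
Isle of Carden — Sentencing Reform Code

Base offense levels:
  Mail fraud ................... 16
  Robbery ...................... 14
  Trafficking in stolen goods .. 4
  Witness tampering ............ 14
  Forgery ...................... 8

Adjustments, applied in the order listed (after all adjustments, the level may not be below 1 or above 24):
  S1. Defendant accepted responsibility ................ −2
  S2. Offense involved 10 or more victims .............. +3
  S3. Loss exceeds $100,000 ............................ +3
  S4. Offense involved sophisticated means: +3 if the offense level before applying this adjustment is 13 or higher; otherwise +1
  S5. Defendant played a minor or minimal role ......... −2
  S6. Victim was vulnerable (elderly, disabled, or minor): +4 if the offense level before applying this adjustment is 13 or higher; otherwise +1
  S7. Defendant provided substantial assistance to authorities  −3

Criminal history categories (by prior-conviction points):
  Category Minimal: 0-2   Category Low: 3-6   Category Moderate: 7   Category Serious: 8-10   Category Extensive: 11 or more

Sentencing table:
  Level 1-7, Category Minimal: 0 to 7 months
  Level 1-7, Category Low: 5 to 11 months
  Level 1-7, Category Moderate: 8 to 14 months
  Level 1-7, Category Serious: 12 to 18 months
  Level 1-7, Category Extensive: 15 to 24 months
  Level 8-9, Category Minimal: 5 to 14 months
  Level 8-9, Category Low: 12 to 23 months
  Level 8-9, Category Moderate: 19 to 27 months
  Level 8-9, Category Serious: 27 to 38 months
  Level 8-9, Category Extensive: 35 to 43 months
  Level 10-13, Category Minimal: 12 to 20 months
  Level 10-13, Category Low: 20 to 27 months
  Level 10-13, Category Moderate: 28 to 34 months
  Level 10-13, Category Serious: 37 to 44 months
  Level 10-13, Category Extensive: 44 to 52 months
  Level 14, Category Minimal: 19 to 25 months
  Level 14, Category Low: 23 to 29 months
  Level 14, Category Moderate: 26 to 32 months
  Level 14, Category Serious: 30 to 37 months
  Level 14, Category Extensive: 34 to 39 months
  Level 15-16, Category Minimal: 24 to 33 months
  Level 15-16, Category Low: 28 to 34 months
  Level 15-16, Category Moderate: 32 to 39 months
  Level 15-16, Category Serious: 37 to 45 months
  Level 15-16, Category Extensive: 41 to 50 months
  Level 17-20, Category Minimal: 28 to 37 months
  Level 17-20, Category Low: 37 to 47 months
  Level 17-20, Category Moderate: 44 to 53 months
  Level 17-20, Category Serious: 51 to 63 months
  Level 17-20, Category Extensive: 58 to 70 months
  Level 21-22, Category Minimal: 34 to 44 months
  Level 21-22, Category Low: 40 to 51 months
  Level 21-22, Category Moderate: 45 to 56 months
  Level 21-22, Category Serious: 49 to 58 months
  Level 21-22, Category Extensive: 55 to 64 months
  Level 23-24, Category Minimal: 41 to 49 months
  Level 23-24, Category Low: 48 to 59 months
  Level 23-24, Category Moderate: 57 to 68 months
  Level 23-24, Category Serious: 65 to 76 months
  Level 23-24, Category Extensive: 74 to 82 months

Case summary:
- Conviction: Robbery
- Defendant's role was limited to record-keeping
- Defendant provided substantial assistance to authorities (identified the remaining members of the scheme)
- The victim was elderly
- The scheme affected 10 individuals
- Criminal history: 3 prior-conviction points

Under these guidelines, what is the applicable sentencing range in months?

28-34 months

Base offense level for robbery: 14.
S2 applies: 14 + 3 = 17.
S5 applies: 17 − 2 = 15.
S6 applies (level before this adjustment is 15 ≥ 13, so +4): 15 + 4 = 19.
S7 applies: 19 − 3 = 16.
Final offense level: 16.
Criminal history: 3 prior points → Category Low (3-6).
Level 16 falls in the 15-16 band.
Grid: Level 15-16 × Category Low = 28-34 months.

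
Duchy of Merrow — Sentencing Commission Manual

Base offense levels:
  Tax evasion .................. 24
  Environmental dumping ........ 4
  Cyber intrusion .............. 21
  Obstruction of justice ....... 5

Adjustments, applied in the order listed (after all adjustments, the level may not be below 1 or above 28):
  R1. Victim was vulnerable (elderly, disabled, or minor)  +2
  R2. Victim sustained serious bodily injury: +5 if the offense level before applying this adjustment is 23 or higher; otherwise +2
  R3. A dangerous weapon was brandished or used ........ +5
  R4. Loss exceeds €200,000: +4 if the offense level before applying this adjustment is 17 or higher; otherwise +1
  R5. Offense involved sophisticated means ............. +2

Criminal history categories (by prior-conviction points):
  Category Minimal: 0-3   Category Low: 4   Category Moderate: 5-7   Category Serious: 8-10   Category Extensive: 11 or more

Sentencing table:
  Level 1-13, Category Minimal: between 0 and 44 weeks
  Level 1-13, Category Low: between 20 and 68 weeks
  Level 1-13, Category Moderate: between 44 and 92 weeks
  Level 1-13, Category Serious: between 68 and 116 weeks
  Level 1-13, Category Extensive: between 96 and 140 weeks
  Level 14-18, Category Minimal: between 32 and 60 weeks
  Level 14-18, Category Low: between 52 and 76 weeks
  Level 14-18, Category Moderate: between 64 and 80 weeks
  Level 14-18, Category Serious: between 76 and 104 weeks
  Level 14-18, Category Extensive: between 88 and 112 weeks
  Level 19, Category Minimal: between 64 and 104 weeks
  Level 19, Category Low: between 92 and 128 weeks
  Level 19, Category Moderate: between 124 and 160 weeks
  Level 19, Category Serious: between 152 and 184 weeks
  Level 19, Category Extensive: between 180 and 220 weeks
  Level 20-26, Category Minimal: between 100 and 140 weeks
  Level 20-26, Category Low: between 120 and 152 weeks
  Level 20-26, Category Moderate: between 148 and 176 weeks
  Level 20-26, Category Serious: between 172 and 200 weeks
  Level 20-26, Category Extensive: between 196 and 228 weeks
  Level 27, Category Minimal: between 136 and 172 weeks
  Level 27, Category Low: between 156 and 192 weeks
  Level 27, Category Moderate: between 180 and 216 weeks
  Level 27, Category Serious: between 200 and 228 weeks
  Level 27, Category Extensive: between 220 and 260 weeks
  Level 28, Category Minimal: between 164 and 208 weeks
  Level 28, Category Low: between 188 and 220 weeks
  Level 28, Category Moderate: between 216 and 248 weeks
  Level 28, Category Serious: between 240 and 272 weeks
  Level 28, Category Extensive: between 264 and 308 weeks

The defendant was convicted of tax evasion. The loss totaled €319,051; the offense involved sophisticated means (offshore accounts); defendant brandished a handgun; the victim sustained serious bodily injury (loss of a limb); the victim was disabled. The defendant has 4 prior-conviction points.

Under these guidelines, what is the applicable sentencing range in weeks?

Base offense level for tax evasion: 24.
R1 applies: 24 + 2 = 26.
R2 applies (level before this adjustment is 26 ≥ 23, so +5): 26 + 5 = 31.
R3 applies: 31 + 5 = 36.
R4 applies (level before this adjustment is 36 ≥ 17, so +4): 36 + 4 = 40.
R5 applies: 40 + 2 = 42.
Level 42 exceeds the maximum of 28; capped at 28.
Final offense level: 28.
Criminal history: 4 prior points → Category Low (4).
Level 28 falls in the 28 band.
Grid: Level 28 × Category Low = 188-220 weeks.

188-220 weeks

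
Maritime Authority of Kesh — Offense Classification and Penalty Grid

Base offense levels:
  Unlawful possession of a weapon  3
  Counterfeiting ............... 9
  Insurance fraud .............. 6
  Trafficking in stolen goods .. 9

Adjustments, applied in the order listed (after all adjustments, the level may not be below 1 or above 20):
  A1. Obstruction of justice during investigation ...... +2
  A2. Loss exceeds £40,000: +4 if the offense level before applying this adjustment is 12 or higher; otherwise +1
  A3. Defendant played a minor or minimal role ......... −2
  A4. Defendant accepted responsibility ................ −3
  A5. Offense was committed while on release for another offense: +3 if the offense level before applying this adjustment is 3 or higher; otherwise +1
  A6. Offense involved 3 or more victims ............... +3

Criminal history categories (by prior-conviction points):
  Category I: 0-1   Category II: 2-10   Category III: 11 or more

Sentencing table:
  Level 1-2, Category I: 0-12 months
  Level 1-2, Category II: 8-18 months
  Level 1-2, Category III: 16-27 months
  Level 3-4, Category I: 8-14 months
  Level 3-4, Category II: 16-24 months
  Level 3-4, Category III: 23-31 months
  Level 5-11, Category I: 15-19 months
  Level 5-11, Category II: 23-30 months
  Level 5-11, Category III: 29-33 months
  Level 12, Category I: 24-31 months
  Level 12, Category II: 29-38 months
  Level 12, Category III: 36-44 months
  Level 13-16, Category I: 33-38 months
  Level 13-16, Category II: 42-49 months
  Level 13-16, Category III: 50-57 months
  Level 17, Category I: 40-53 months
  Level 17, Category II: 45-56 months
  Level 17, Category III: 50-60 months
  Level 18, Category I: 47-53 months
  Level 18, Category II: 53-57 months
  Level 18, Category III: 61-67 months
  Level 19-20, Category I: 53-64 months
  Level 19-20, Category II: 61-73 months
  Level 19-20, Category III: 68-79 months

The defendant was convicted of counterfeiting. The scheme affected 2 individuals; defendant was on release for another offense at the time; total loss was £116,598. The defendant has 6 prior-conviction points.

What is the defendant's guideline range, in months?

Base offense level for counterfeiting: 9.
A1 does not apply.
A2 applies (level before this adjustment is 9 < 12, so +1): 9 + 1 = 10.
A5 applies (level before this adjustment is 10 ≥ 3, so +3): 10 + 3 = 13.
A6 does not apply.
Final offense level: 13.
Criminal history: 6 prior points → Category II (2-10).
Level 13 falls in the 13-16 band.
Grid: Level 13-16 × Category II = 42-49 months.

42-49 months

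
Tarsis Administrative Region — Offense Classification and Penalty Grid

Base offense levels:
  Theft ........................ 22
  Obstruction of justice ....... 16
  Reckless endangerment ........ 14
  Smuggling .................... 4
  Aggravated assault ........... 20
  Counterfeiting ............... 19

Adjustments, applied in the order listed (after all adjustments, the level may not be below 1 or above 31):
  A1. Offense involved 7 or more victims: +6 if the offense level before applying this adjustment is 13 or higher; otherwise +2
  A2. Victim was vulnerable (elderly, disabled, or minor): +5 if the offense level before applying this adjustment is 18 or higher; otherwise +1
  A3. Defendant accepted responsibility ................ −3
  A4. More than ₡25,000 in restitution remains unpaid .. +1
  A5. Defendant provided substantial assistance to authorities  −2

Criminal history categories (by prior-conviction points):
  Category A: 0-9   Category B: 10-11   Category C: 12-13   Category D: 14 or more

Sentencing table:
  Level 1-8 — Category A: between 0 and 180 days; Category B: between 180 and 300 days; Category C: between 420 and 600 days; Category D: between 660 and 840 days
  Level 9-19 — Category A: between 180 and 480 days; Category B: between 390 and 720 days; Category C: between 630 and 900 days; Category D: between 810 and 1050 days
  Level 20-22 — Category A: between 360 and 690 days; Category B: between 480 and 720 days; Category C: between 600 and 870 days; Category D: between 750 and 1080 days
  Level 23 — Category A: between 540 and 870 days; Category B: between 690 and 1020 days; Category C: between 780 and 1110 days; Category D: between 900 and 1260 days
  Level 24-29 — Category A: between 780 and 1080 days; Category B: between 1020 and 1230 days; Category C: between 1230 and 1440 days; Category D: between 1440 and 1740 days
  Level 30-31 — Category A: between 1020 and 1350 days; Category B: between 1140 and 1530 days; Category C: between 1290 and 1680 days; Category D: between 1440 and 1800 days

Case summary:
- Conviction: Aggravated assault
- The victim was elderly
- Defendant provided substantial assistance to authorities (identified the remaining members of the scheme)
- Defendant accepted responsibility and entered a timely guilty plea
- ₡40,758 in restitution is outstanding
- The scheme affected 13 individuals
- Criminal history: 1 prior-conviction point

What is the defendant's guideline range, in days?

Base offense level for aggravated assault: 20.
A1 applies (level before this adjustment is 20 ≥ 13, so +6): 20 + 6 = 26.
A2 applies (level before this adjustment is 26 ≥ 18, so +5): 26 + 5 = 31.
A3 applies: 31 − 3 = 28.
A4 applies: 28 + 1 = 29.
A5 applies: 29 − 2 = 27.
Final offense level: 27.
Criminal history: 1 prior point → Category A (0-9).
Level 27 falls in the 24-29 band.
Grid: Level 24-29 × Category A = 780-1080 days.

780-1080 days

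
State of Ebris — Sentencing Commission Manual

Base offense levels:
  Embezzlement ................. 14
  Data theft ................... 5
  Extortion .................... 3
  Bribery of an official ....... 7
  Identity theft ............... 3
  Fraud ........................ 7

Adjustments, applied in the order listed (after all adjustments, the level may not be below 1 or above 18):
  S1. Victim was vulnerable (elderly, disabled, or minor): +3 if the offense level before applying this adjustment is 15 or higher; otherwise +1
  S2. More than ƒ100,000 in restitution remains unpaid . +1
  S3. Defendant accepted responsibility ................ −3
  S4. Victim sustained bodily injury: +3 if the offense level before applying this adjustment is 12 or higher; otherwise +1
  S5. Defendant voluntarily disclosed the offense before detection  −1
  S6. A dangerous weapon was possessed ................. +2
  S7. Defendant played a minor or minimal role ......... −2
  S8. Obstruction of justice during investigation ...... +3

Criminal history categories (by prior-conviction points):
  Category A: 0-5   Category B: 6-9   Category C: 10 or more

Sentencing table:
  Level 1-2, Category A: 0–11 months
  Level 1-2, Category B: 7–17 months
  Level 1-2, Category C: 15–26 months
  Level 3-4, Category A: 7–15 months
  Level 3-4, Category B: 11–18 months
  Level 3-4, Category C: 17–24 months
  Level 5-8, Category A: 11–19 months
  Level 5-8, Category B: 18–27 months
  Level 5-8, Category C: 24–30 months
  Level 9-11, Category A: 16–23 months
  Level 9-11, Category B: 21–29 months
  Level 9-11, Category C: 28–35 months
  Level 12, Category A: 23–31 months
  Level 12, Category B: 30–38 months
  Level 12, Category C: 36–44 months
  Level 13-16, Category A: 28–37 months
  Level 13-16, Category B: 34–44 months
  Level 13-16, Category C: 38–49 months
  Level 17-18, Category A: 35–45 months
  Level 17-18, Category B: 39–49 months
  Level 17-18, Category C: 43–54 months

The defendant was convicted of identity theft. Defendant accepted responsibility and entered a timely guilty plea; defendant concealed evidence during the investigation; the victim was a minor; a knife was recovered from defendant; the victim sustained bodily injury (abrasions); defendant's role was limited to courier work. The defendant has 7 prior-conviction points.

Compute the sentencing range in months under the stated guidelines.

Base offense level for identity theft: 3.
S1 applies (level before this adjustment is 3 < 15, so +1): 3 + 1 = 4.
S3 applies: 4 − 3 = 1.
S4 applies (level before this adjustment is 1 < 12, so +1): 1 + 1 = 2.
S6 applies: 2 + 2 = 4.
S7 applies: 4 − 2 = 2.
S8 applies: 2 + 3 = 5.
Final offense level: 5.
Criminal history: 7 prior points → Category B (6-9).
Level 5 falls in the 5-8 band.
Grid: Level 5-8 × Category B = 18-27 months.

18-27 months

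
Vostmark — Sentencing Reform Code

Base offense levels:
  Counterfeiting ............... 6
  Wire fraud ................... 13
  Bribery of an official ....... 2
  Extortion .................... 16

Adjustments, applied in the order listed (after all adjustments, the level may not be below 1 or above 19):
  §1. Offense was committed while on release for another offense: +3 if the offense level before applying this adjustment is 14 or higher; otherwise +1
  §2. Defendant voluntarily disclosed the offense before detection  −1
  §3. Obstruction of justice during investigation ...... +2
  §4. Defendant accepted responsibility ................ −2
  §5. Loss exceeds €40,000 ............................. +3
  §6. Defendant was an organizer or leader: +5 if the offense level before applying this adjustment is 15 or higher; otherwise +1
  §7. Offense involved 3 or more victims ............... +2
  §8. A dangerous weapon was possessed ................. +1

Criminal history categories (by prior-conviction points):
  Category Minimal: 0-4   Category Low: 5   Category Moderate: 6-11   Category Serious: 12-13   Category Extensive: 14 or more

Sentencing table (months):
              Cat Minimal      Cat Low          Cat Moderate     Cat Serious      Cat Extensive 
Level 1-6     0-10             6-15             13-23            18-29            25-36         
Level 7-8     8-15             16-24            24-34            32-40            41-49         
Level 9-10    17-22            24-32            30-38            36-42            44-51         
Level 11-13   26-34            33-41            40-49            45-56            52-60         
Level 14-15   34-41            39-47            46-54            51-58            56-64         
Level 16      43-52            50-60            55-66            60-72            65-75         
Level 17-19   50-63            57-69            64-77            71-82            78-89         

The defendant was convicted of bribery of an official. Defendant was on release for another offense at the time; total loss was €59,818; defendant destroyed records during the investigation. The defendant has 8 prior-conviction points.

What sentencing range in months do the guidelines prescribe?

24-34 months

Base offense level for bribery of an official: 2.
§1 applies (level before this adjustment is 2 < 14, so +1): 2 + 1 = 3.
§3 applies: 3 + 2 = 5.
§4 does not apply.
§5 applies: 5 + 3 = 8.
§6 does not apply.
§7 does not apply.
Final offense level: 8.
Criminal history: 8 prior points → Category Moderate (6-11).
Level 8 falls in the 7-8 band.
Grid: Level 7-8 × Category Moderate = 24-34 months.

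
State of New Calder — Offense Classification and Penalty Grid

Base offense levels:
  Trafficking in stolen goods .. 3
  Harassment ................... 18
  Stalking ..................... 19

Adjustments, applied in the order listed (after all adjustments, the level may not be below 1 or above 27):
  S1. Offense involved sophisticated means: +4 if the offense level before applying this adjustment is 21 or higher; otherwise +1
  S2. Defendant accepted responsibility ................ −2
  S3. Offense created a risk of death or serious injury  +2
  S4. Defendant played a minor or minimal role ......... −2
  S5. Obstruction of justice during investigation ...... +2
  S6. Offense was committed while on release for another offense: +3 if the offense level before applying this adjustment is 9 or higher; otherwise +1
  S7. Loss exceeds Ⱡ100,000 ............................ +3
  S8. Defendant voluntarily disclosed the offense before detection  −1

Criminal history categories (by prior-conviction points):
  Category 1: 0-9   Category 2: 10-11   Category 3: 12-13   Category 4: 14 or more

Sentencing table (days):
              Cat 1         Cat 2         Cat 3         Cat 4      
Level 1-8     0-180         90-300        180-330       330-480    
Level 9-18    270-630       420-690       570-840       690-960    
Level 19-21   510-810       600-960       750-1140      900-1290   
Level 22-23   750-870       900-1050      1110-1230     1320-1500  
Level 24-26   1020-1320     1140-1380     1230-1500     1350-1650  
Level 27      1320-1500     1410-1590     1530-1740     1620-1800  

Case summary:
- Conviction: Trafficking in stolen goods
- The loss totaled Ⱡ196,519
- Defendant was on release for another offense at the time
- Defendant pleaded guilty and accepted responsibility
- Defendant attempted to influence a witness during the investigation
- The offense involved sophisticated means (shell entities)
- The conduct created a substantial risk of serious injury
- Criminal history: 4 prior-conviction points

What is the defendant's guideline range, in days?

270-630 days

Base offense level for trafficking in stolen goods: 3.
S1 applies (level before this adjustment is 3 < 21, so +1): 3 + 1 = 4.
S2 applies: 4 − 2 = 2.
S3 applies: 2 + 2 = 4.
S4 does not apply.
S5 applies: 4 + 2 = 6.
S6 applies (level before this adjustment is 6 < 9, so +1): 6 + 1 = 7.
S7 applies: 7 + 3 = 10.
Final offense level: 10.
Criminal history: 4 prior points → Category 1 (0-9).
Level 10 falls in the 9-18 band.
Grid: Level 9-18 × Category 1 = 270-630 days.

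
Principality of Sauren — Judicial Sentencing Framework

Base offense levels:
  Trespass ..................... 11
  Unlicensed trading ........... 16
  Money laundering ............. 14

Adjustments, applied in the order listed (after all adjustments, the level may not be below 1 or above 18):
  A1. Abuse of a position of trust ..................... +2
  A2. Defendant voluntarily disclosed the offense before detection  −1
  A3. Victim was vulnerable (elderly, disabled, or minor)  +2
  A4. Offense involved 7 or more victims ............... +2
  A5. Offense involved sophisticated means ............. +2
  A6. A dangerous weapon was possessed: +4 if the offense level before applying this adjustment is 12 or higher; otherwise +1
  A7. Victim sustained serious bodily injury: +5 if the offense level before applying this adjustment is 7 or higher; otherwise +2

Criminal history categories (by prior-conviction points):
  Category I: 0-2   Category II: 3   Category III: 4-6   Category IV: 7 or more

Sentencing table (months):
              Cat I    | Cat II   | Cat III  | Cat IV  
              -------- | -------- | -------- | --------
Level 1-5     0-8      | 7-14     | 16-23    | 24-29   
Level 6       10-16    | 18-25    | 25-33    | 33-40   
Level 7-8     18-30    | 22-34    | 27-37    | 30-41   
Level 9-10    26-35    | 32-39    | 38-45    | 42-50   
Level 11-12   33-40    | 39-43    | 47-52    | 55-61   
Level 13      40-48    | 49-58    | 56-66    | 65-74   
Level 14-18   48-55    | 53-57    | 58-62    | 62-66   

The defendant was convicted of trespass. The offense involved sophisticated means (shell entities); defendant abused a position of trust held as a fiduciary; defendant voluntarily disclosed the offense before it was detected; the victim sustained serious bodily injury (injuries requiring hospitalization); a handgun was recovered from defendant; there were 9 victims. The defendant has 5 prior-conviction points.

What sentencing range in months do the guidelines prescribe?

58-62 months

Base offense level for trespass: 11.
A1 applies: 11 + 2 = 13.
A2 applies: 13 − 1 = 12.
A4 applies: 12 + 2 = 14.
A5 applies: 14 + 2 = 16.
A6 applies (level before this adjustment is 16 ≥ 12, so +4): 16 + 4 = 20.
A7 applies (level before this adjustment is 20 ≥ 7, so +5): 20 + 5 = 25.
Level 25 exceeds the maximum of 18; capped at 18.
Final offense level: 18.
Criminal history: 5 prior points → Category III (4-6).
Level 18 falls in the 14-18 band.
Grid: Level 14-18 × Category III = 58-62 months.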